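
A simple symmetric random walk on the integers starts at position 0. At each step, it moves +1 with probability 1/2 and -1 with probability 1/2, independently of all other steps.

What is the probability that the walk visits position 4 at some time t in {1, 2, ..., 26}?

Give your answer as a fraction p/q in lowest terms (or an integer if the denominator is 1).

Count via complement. Let g(t,s) = #length-t paths at position s with S_1..S_t all ≠ 4.
g(t,s) = g(t-1,s-1) + g(t-1,s+1) for s ≠ 4; g(t,4) = 0.
t=0: g(0,0)=1
t=1: g(1,-1)=1 g(1,1)=1
t=2: g(2,-2)=1 g(2,0)=2 g(2,2)=1
t=3: g(3,-3)=1 g(3,-1)=3 g(3,1)=3 g(3,3)=1
t=4: g(4,-4)=1 g(4,-2)=4 g(4,0)=6 g(4,2)=4
t=5: g(5,-5)=1 g(5,-3)=5 g(5,-1)=10 g(5,1)=10 g(5,3)=4
t=6: g(6,-6)=1 g(6,-4)=6 g(6,-2)=15 g(6,0)=20 g(6,2)=14
t=7: g(7,-7)=1 g(7,-5)=7 g(7,-3)=21 g(7,-1)=35 g(7,1)=34 g(7,3)=14
t=8: g(8,-8)=1 g(8,-6)=8 g(8,-4)=28 g(8,-2)=56 g(8,0)=69 g(8,2)=48
t=9: g(9,-9)=1 g(9,-7)=9 g(9,-5)=36 g(9,-3)=84 g(9,-1)=125 g(9,1)=117 g(9,3)=48
t=10: g(10,-10)=1 g(10,-8)=10 g(10,-6)=45 g(10,-4)=120 g(10,-2)=209 g(10,0)=242 g(10,2)=165
t=11: g(11,-11)=1 g(11,-9)=11 g(11,-7)=55 g(11,-5)=165 g(11,-3)=329 g(11,-1)=451 g(11,1)=407 g(11,3)=165
t=12: g(12,-12)=1 g(12,-10)=12 g(12,-8)=66 g(12,-6)=220 g(12,-4)=494 g(12,-2)=780 g(12,0)=858 g(12,2)=572
t=13: g(13,-13)=1 g(13,-11)=13 g(13,-9)=78 g(13,-7)=286 g(13,-5)=714 g(13,-3)=1274 g(13,-1)=1638 g(13,1)=1430 g(13,3)=572
t=14: g(14,-14)=1 g(14,-12)=14 g(14,-10)=91 g(14,-8)=364 g(14,-6)=1000 g(14,-4)=1988 g(14,-2)=2912 g(14,0)=3068 g(14,2)=2002
t=15: g(15,-15)=1 g(15,-13)=15 g(15,-11)=105 g(15,-9)=455 g(15,-7)=1364 g(15,-5)=2988 g(15,-3)=4900 g(15,-1)=5980 g(15,1)=5070 g(15,3)=2002
t=16: g(16,-16)=1 g(16,-14)=16 g(16,-12)=120 g(16,-10)=560 g(16,-8)=1819 g(16,-6)=4352 g(16,-4)=7888 g(16,-2)=10880 g(16,0)=11050 g(16,2)=7072
t=17: g(17,-17)=1 g(17,-15)=17 g(17,-13)=136 g(17,-11)=680 g(17,-9)=2379 g(17,-7)=6171 g(17,-5)=12240 g(17,-3)=18768 g(17,-1)=21930 g(17,1)=18122 g(17,3)=7072
t=18: g(18,-18)=1 g(18,-16)=18 g(18,-14)=153 g(18,-12)=816 g(18,-10)=3059 g(18,-8)=8550 g(18,-6)=18411 g(18,-4)=31008 g(18,-2)=40698 g(18,0)=40052 g(18,2)=25194
t=19: g(19,-19)=1 g(19,-17)=19 g(19,-15)=171 g(19,-13)=969 g(19,-11)=3875 g(19,-9)=11609 g(19,-7)=26961 g(19,-5)=49419 g(19,-3)=71706 g(19,-1)=80750 g(19,1)=65246 g(19,3)=25194
t=20: g(20,-20)=1 g(20,-18)=20 g(20,-16)=190 g(20,-14)=1140 g(20,-12)=4844 g(20,-10)=15484 g(20,-8)=38570 g(20,-6)=76380 g(20,-4)=121125 g(20,-2)=152456 g(20,0)=145996 g(20,2)=90440
t=21: g(21,-21)=1 g(21,-19)=21 g(21,-17)=210 g(21,-15)=1330 g(21,-13)=5984 g(21,-11)=20328 g(21,-9)=54054 g(21,-7)=114950 g(21,-5)=197505 g(21,-3)=273581 g(21,-1)=298452 g(21,1)=236436 g(21,3)=90440
t=22: g(22,-22)=1 g(22,-20)=22 g(22,-18)=231 g(22,-16)=1540 g(22,-14)=7314 g(22,-12)=26312 g(22,-10)=74382 g(22,-8)=169004 g(22,-6)=312455 g(22,-4)=471086 g(22,-2)=572033 g(22,0)=534888 g(22,2)=326876
t=23: g(23,-23)=1 g(23,-21)=23 g(23,-19)=253 g(23,-17)=1771 g(23,-15)=8854 g(23,-13)=33626 g(23,-11)=100694 g(23,-9)=243386 g(23,-7)=481459 g(23,-5)=783541 g(23,-3)=1043119 g(23,-1)=1106921 g(23,1)=861764 g(23,3)=326876
t=24: g(24,-24)=1 g(24,-22)=24 g(24,-20)=276 g(24,-18)=2024 g(24,-16)=10625 g(24,-14)=42480 g(24,-12)=134320 g(24,-10)=344080 g(24,-8)=724845 g(24,-6)=1265000 g(24,-4)=1826660 g(24,-2)=2150040 g(24,0)=1968685 g(24,2)=1188640
t=25: g(25,-25)=1 g(25,-23)=25 g(25,-21)=300 g(25,-19)=2300 g(25,-17)=12649 g(25,-15)=53105 g(25,-13)=176800 g(25,-11)=478400 g(25,-9)=1068925 g(25,-7)=1989845 g(25,-5)=3091660 g(25,-3)=3976700 g(25,-1)=4118725 g(25,1)=3157325 g(25,3)=1188640
t=26: g(26,-26)=1 g(26,-24)=26 g(26,-22)=325 g(26,-20)=2600 g(26,-18)=14949 g(26,-16)=65754 g(26,-14)=229905 g(26,-12)=655200 g(26,-10)=1547325 g(26,-8)=3058770 g(26,-6)=5081505 g(26,-4)=7068360 g(26,-2)=8095425 g(26,0)=7276050 g(26,2)=4345965
Paths never hitting 4: Σ_s g(26,s) = 37442160
Paths hitting 4: 2^26 - 37442160 = 29666704
P = 29666704/67108864 = 1854169/4194304

Answer: 1854169/4194304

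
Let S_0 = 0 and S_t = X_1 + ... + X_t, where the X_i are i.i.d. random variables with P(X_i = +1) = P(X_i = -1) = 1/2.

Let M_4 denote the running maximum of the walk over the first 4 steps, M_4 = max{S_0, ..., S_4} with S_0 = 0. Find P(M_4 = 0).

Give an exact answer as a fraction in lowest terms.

Answer: 3/8

Derivation:
Let M_4 = max(S_0,...,S_4). Use the reflection principle: for j ≥ 1, #{paths with M_4 ≥ j} = #{S_4 ≥ j} + #{S_4 ≥ j+1}.
P(M_4 ≥ 0) = 1 since S_0 = 0, so #{M_4 ≥ 0} = 16.
#{M_4 ≥ 1} = #{S_4 ≥ 1} + #{S_4 ≥ 2} = 5 + 5 = 10.
#{M_4 = 0} = 16 - 10 = 6.
P(M_4 = 0) = 6/16 = 3/8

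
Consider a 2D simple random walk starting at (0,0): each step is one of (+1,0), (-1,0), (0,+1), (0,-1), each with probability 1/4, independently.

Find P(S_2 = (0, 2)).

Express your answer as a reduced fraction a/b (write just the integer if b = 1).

Answer: 1/16

Derivation:
Let h be the number of horizontal steps (so 2-h are vertical). To end at (0,2) need (h+0)/2 right-steps and ((2-h)+2)/2 up-steps.
Sum over h with 0 ≤ h ≤ 0, h ≡ 0 (mod 2), 2-h ≡ 0 (mod 2):
h=0: C(2,0)·C(0,0)·C(2,2) = 1·1·1 = 1
Total favorable: 1
Total paths: 4^2 = 16
P = 1/16 = 1/16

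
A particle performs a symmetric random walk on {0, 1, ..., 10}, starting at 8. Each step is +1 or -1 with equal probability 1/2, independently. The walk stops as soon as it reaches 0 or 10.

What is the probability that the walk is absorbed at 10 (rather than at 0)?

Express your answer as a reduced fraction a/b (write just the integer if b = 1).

Answer: 4/5

Derivation:
Symmetric walk (p = 1/2): the harmonic-function argument gives P(hit 10 before 0 | start at 8) = a/N.
P = 8/10 = 4/5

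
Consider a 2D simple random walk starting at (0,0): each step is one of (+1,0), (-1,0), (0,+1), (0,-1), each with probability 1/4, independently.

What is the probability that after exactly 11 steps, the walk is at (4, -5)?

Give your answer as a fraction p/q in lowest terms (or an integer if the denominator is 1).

Answer: 2541/2097152

Derivation:
Let h be the number of horizontal steps (so 11-h are vertical). To end at (4,-5) need (h+4)/2 right-steps and ((11-h)-5)/2 up-steps.
Sum over h with 4 ≤ h ≤ 6, h ≡ 0 (mod 2), 11-h ≡ 1 (mod 2):
h=4: C(11,4)·C(4,4)·C(7,1) = 330·1·7 = 2310
h=6: C(11,6)·C(6,5)·C(5,0) = 462·6·1 = 2772
Total favorable: 5082
Total paths: 4^11 = 4194304
P = 5082/4194304 = 2541/2097152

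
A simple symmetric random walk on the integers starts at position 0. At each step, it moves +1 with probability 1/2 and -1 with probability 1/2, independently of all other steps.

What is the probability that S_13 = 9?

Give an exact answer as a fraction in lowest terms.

To reach position 9 after 13 steps: need 11 steps of +1 and 2 of -1.
Favorable paths: C(13,11) = 78
Total paths: 2^13 = 8192
P = 78/8192 = 39/4096

Answer: 39/4096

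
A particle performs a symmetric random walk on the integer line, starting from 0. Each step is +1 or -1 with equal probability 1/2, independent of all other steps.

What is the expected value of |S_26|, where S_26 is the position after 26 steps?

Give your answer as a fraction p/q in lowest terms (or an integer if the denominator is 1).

Answer: 16900975/4194304

Derivation:
S_26 takes values m ≡ 0 (mod 2) with |m| ≤ 26; P(S_26=m) = C(26,(26+m)/2)/2^26.
Total paths: 2^26 = 67108864
Distribution: P(S=-26)=1/67108864, P(S=-24)=26/67108864, P(S=-22)=325/67108864, P(S=-20)=2600/67108864, P(S=-18)=14950/67108864, P(S=-16)=65780/67108864, P(S=-14)=230230/67108864, P(S=-12)=657800/67108864, P(S=-10)=1562275/67108864, P(S=-8)=3124550/67108864, P(S=-6)=5311735/67108864, P(S=-4)=7726160/67108864, P(S=-2)=9657700/67108864, P(S=0)=10400600/67108864, P(S=2)=9657700/67108864, P(S=4)=7726160/67108864, P(S=6)=5311735/67108864, P(S=8)=3124550/67108864, P(S=10)=1562275/67108864, P(S=12)=657800/67108864, P(S=14)=230230/67108864, P(S=16)=65780/67108864, P(S=18)=14950/67108864, P(S=20)=2600/67108864, P(S=22)=325/67108864, P(S=24)=26/67108864, P(S=26)=1/67108864
E[|S_26|] = Σ_m |m|·P(S_26=m) = 270415600/67108864 = 16900975/4194304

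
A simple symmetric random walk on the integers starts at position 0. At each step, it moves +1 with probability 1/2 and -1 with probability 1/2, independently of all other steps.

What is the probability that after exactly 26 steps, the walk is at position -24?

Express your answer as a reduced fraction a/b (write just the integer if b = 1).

Answer: 13/33554432

Derivation:
To reach position -24 after 26 steps: need 1 step of +1 and 25 of -1.
Favorable paths: C(26,1) = 26
Total paths: 2^26 = 67108864
P = 26/67108864 = 13/33554432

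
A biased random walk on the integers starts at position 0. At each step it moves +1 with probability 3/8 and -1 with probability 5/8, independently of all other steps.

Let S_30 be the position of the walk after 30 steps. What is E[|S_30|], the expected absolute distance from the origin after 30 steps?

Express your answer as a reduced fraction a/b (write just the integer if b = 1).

Answer: 305195774956883376732627135/38685626227668133590597632

Derivation:
S_30 takes values m ≡ 0 (mod 2) with |m| ≤ 30; P(S_30=m) = C(30,(30+m)/2) · (3/8)^((30+m)/2) · (5/8)^((30-m)/2).
Distribution: P(S=-30)=931322574615478515625/1237940039285380274899124224, P(S=-28)=8381903171539306640625/618970019642690137449562112, P(S=-26)=145845115184783935546875/1237940039285380274899124224, P(S=-24)=204183161258697509765625/309485009821345068724781056, P(S=-22)=3307767212390899658203125/1237940039285380274899124224, P(S=-20)=5160116851329803466796875/618970019642690137449562112, P(S=-18)=25800584256649017333984375/1237940039285380274899124224, P(S=-16)=6634435951709747314453125/154742504910672534362390528, P(S=-14)=91555216133594512939453125/1237940039285380274899124224, P(S=-12)=67140491831302642822265625/618970019642690137449562112, P(S=-10)=169194039414882659912109375/1237940039285380274899124224, P(S=-8)=46143828931331634521484375/309485009821345068724781056, P(S=-6)=175346549939060211181640625/1237940039285380274899124224, P(S=-4)=72836259205455780029296875/618970019642690137449562112, P(S=-2)=106132834842235565185546875/1237940039285380274899124224, P(S=0)=4245313393689422607421875/77371252455336267181195264, P(S=2)=38207820543204803466796875/1237940039285380274899124224, P(S=4)=9439579193027069091796875/618970019642690137449562112, P(S=6)=8180968633956793212890625/1237940039285380274899124224, P(S=8)=775039133743275146484375/309485009821345068724781056, P(S=10)=1023051656541123193359375/1237940039285380274899124224, P(S=12)=146150236648731884765625/618970019642690137449562112, P(S=14)=71746479809377470703125/1237940039285380274899124224, P(S=16)=1871647299375064453125/154742504910672534362390528, P(S=18)=2620306219125090234375/1237940039285380274899124224, P(S=20)=188662047777006496875/618970019642690137449562112, P(S=22)=43537395640847653125/1237940039285380274899124224, P(S=24)=967497680907725625/309485009821345068724781056, P(S=26)=248785117947700875/1237940039285380274899124224, P(S=28)=5147278302366225/618970019642690137449562112, P(S=30)=205891132094649/1237940039285380274899124224
E[|S_30|] = Σ_m |m|·P(S_30=m) = 305195774956883376732627135/38685626227668133590597632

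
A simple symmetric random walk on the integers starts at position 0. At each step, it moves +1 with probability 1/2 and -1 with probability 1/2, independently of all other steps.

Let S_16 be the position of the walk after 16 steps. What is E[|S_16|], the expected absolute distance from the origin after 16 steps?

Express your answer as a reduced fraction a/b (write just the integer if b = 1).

S_16 takes values m ≡ 0 (mod 2) with |m| ≤ 16; P(S_16=m) = C(16,(16+m)/2)/2^16.
Total paths: 2^16 = 65536
Distribution: P(S=-16)=1/65536, P(S=-14)=16/65536, P(S=-12)=120/65536, P(S=-10)=560/65536, P(S=-8)=1820/65536, P(S=-6)=4368/65536, P(S=-4)=8008/65536, P(S=-2)=11440/65536, P(S=0)=12870/65536, P(S=2)=11440/65536, P(S=4)=8008/65536, P(S=6)=4368/65536, P(S=8)=1820/65536, P(S=10)=560/65536, P(S=12)=120/65536, P(S=14)=16/65536, P(S=16)=1/65536
E[|S_16|] = Σ_m |m|·P(S_16=m) = 205920/65536 = 6435/2048

Answer: 6435/2048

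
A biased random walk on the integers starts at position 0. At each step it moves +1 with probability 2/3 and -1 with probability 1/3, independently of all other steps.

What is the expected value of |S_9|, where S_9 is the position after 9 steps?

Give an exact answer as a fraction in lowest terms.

S_9 takes values m ≡ 1 (mod 2) with |m| ≤ 9; P(S_9=m) = C(9,(9+m)/2) · (2/3)^((9+m)/2) · (1/3)^((9-m)/2).
Distribution: P(S=-9)=1/19683, P(S=-7)=2/2187, P(S=-5)=16/2187, P(S=-3)=224/6561, P(S=-1)=224/2187, P(S=1)=448/2187, P(S=3)=1792/6561, P(S=5)=512/2187, P(S=7)=256/2187, P(S=9)=512/19683
E[|S_9|] = Σ_m |m|·P(S_9=m) = 2549/729

Answer: 2549/729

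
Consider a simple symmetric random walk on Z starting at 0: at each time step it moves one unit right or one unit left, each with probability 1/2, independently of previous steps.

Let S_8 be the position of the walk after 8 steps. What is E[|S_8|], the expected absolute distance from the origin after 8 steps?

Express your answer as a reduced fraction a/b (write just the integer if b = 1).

S_8 takes values m ≡ 0 (mod 2) with |m| ≤ 8; P(S_8=m) = C(8,(8+m)/2)/2^8.
Total paths: 2^8 = 256
Distribution: P(S=-8)=1/256, P(S=-6)=8/256, P(S=-4)=28/256, P(S=-2)=56/256, P(S=0)=70/256, P(S=2)=56/256, P(S=4)=28/256, P(S=6)=8/256, P(S=8)=1/256
E[|S_8|] = Σ_m |m|·P(S_8=m) = 560/256 = 35/16

Answer: 35/16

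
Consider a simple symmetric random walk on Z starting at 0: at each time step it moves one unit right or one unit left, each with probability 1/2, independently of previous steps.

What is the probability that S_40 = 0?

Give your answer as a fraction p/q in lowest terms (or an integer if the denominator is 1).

Answer: 34461632205/274877906944

Derivation:
To return to 0 after 40 steps: need exactly 20 steps of +1 and 20 of -1.
Favorable paths: C(40,20) = 137846528820
Total paths: 2^40 = 1099511627776
P = 137846528820/1099511627776 = 34461632205/274877906944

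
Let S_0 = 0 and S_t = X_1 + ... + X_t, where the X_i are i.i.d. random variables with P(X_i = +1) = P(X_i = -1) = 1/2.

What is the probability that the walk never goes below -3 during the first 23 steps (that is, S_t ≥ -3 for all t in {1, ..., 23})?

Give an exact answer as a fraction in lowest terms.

Answer: 156009/262144

Derivation:
Let f(t,s) = #length-t paths at position s with S_1..S_t all ≥ -3.
f(t,s) = f(t-1,s-1) + f(t-1,s+1) for s ≥ -3; f(t,s) = 0 for s < -3.
t=0: f(0,0)=1
t=1: f(1,-1)=1 f(1,1)=1
t=2: f(2,-2)=1 f(2,0)=2 f(2,2)=1
t=3: f(3,-3)=1 f(3,-1)=3 f(3,1)=3 f(3,3)=1
t=4: f(4,-2)=4 f(4,0)=6 f(4,2)=4 f(4,4)=1
t=5: f(5,-3)=4 f(5,-1)=10 f(5,1)=10 f(5,3)=5 f(5,5)=1
t=6: f(6,-2)=14 f(6,0)=20 f(6,2)=15 f(6,4)=6 f(6,6)=1
t=7: f(7,-3)=14 f(7,-1)=34 f(7,1)=35 f(7,3)=21 f(7,5)=7 f(7,7)=1
t=8: f(8,-2)=48 f(8,0)=69 f(8,2)=56 f(8,4)=28 f(8,6)=8 f(8,8)=1
t=9: f(9,-3)=48 f(9,-1)=117 f(9,1)=125 f(9,3)=84 f(9,5)=36 f(9,7)=9 f(9,9)=1
t=10: f(10,-2)=165 f(10,0)=242 f(10,2)=209 f(10,4)=120 f(10,6)=45 f(10,8)=10 f(10,10)=1
t=11: f(11,-3)=165 f(11,-1)=407 f(11,1)=451 f(11,3)=329 f(11,5)=165 f(11,7)=55 f(11,9)=11 f(11,11)=1
t=12: f(12,-2)=572 f(12,0)=858 f(12,2)=780 f(12,4)=494 f(12,6)=220 f(12,8)=66 f(12,10)=12 f(12,12)=1
t=13: f(13,-3)=572 f(13,-1)=1430 f(13,1)=1638 f(13,3)=1274 f(13,5)=714 f(13,7)=286 f(13,9)=78 f(13,11)=13 f(13,13)=1
t=14: f(14,-2)=2002 f(14,0)=3068 f(14,2)=2912 f(14,4)=1988 f(14,6)=1000 f(14,8)=364 f(14,10)=91 f(14,12)=14 f(14,14)=1
t=15: f(15,-3)=2002 f(15,-1)=5070 f(15,1)=5980 f(15,3)=4900 f(15,5)=2988 f(15,7)=1364 f(15,9)=455 f(15,11)=105 f(15,13)=15 f(15,15)=1
t=16: f(16,-2)=7072 f(16,0)=11050 f(16,2)=10880 f(16,4)=7888 f(16,6)=4352 f(16,8)=1819 f(16,10)=560 f(16,12)=120 f(16,14)=16 f(16,16)=1
t=17: f(17,-3)=7072 f(17,-1)=18122 f(17,1)=21930 f(17,3)=18768 f(17,5)=12240 f(17,7)=6171 f(17,9)=2379 f(17,11)=680 f(17,13)=136 f(17,15)=17 f(17,17)=1
t=18: f(18,-2)=25194 f(18,0)=40052 f(18,2)=40698 f(18,4)=31008 f(18,6)=18411 f(18,8)=8550 f(18,10)=3059 f(18,12)=816 f(18,14)=153 f(18,16)=18 f(18,18)=1
t=19: f(19,-3)=25194 f(19,-1)=65246 f(19,1)=80750 f(19,3)=71706 f(19,5)=49419 f(19,7)=26961 f(19,9)=11609 f(19,11)=3875 f(19,13)=969 f(19,15)=171 f(19,17)=19 f(19,19)=1
t=20: f(20,-2)=90440 f(20,0)=145996 f(20,2)=152456 f(20,4)=121125 f(20,6)=76380 f(20,8)=38570 f(20,10)=15484 f(20,12)=4844 f(20,14)=1140 f(20,16)=190 f(20,18)=20 f(20,20)=1
t=21: f(21,-3)=90440 f(21,-1)=236436 f(21,1)=298452 f(21,3)=273581 f(21,5)=197505 f(21,7)=114950 f(21,9)=54054 f(21,11)=20328 f(21,13)=5984 f(21,15)=1330 f(21,17)=210 f(21,19)=21 f(21,21)=1
t=22: f(22,-2)=326876 f(22,0)=534888 f(22,2)=572033 f(22,4)=471086 f(22,6)=312455 f(22,8)=169004 f(22,10)=74382 f(22,12)=26312 f(22,14)=7314 f(22,16)=1540 f(22,18)=231 f(22,20)=22 f(22,22)=1
t=23: f(23,-3)=326876 f(23,-1)=861764 f(23,1)=1106921 f(23,3)=1043119 f(23,5)=783541 f(23,7)=481459 f(23,9)=243386 f(23,11)=100694 f(23,13)=33626 f(23,15)=8854 f(23,17)=1771 f(23,19)=253 f(23,21)=23 f(23,23)=1
Σ_s f(23,s) = 4992288
P = 4992288/8388608 = 156009/262144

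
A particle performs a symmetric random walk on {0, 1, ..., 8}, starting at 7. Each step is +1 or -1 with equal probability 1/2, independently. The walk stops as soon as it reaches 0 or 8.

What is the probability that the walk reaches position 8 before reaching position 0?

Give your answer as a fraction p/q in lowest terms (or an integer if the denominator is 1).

Answer: 7/8

Derivation:
Symmetric walk (p = 1/2): the harmonic-function argument gives P(hit 8 before 0 | start at 7) = a/N.
P = 7/8 = 7/8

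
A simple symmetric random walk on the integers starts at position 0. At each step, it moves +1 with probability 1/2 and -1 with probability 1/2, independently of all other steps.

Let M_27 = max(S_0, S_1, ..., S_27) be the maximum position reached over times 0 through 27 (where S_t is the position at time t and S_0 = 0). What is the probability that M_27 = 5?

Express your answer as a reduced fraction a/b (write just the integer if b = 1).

Answer: 13037895/134217728

Derivation:
Let M_27 = max(S_0,...,S_27). Use the reflection principle: for j ≥ 1, #{paths with M_27 ≥ j} = #{S_27 ≥ j} + #{S_27 ≥ j+1}.
By reflection, #{M_27 ≥ 5} = #{S_27 ≥ 5} + #{S_27 ≥ 6} = 29666704 + 16628809 = 46295513.
#{M_27 ≥ 6} = #{S_27 ≥ 6} + #{S_27 ≥ 7} = 16628809 + 16628809 = 33257618.
#{M_27 = 5} = 46295513 - 33257618 = 13037895.
P(M_27 = 5) = 13037895/134217728 = 13037895/134217728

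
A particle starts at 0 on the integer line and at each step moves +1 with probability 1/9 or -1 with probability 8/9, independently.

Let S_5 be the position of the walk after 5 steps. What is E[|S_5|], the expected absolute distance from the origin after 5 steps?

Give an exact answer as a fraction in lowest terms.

S_5 takes values m ≡ 1 (mod 2) with |m| ≤ 5; P(S_5=m) = C(5,(5+m)/2) · (1/9)^((5+m)/2) · (8/9)^((5-m)/2).
Distribution: P(S=-5)=32768/59049, P(S=-3)=20480/59049, P(S=-1)=5120/59049, P(S=1)=640/59049, P(S=3)=40/59049, P(S=5)=1/59049
E[|S_5|] = Σ_m |m|·P(S_5=m) = 25685/6561

Answer: 25685/6561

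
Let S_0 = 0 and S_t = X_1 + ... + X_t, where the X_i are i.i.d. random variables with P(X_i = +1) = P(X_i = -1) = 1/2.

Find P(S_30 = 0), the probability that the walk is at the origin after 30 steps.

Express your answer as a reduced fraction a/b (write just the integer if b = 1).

Answer: 9694845/67108864

Derivation:
To return to 0 after 30 steps: need exactly 15 steps of +1 and 15 of -1.
Favorable paths: C(30,15) = 155117520
Total paths: 2^30 = 1073741824
P = 155117520/1073741824 = 9694845/67108864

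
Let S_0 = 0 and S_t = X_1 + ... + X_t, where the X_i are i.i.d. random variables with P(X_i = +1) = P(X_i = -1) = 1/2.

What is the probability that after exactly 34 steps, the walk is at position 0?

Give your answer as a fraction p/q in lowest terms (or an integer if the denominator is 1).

To return to 0 after 34 steps: need exactly 17 steps of +1 and 17 of -1.
Favorable paths: C(34,17) = 2333606220
Total paths: 2^34 = 17179869184
P = 2333606220/17179869184 = 583401555/4294967296

Answer: 583401555/4294967296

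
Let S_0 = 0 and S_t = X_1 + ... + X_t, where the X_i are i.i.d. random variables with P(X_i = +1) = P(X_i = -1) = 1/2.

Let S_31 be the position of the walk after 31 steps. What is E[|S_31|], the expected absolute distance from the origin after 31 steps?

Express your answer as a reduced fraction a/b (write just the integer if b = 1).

S_31 takes values m ≡ 1 (mod 2) with |m| ≤ 31; P(S_31=m) = C(31,(31+m)/2)/2^31.
Total paths: 2^31 = 2147483648
Distribution: P(S=-31)=1/2147483648, P(S=-29)=31/2147483648, P(S=-27)=465/2147483648, P(S=-25)=4495/2147483648, P(S=-23)=31465/2147483648, P(S=-21)=169911/2147483648, P(S=-19)=736281/2147483648, P(S=-17)=2629575/2147483648, P(S=-15)=7888725/2147483648, P(S=-13)=20160075/2147483648, P(S=-11)=44352165/2147483648, P(S=-9)=84672315/2147483648, P(S=-7)=141120525/2147483648, P(S=-5)=206253075/2147483648, P(S=-3)=265182525/2147483648, P(S=-1)=300540195/2147483648, P(S=1)=300540195/2147483648, P(S=3)=265182525/2147483648, P(S=5)=206253075/2147483648, P(S=7)=141120525/2147483648, P(S=9)=84672315/2147483648, P(S=11)=44352165/2147483648, P(S=13)=20160075/2147483648, P(S=15)=7888725/2147483648, P(S=17)=2629575/2147483648, P(S=19)=736281/2147483648, P(S=21)=169911/2147483648, P(S=23)=31465/2147483648, P(S=25)=4495/2147483648, P(S=27)=465/2147483648, P(S=29)=31/2147483648, P(S=31)=1/2147483648
E[|S_31|] = Σ_m |m|·P(S_31=m) = 9617286240/2147483648 = 300540195/67108864

Answer: 300540195/67108864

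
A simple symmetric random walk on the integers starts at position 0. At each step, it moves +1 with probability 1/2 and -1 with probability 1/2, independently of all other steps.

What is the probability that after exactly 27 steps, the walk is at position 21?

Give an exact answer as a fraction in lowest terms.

To reach position 21 after 27 steps: need 24 steps of +1 and 3 of -1.
Favorable paths: C(27,24) = 2925
Total paths: 2^27 = 134217728
P = 2925/134217728 = 2925/134217728

Answer: 2925/134217728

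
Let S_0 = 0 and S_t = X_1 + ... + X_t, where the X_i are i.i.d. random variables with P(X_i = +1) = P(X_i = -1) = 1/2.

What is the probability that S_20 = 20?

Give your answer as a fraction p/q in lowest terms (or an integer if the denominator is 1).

Answer: 1/1048576

Derivation:
To reach position 20 after 20 steps: need 20 steps of +1 and 0 of -1.
Favorable paths: C(20,20) = 1
Total paths: 2^20 = 1048576
P = 1/1048576 = 1/1048576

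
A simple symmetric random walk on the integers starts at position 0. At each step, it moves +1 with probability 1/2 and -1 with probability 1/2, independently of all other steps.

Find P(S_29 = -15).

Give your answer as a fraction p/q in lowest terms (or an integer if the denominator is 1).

To reach position -15 after 29 steps: need 7 steps of +1 and 22 of -1.
Favorable paths: C(29,7) = 1560780
Total paths: 2^29 = 536870912
P = 1560780/536870912 = 390195/134217728

Answer: 390195/134217728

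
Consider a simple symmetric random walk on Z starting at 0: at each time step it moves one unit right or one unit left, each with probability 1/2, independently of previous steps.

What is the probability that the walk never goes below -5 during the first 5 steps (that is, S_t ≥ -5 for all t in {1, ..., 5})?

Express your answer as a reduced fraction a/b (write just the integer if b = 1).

Let f(t,s) = #length-t paths at position s with S_1..S_t all ≥ -5.
f(t,s) = f(t-1,s-1) + f(t-1,s+1) for s ≥ -5; f(t,s) = 0 for s < -5.
t=0: f(0,0)=1
t=1: f(1,-1)=1 f(1,1)=1
t=2: f(2,-2)=1 f(2,0)=2 f(2,2)=1
t=3: f(3,-3)=1 f(3,-1)=3 f(3,1)=3 f(3,3)=1
t=4: f(4,-4)=1 f(4,-2)=4 f(4,0)=6 f(4,2)=4 f(4,4)=1
t=5: f(5,-5)=1 f(5,-3)=5 f(5,-1)=10 f(5,1)=10 f(5,3)=5 f(5,5)=1
Σ_s f(5,s) = 32
P = 32/32 = 1

Answer: 1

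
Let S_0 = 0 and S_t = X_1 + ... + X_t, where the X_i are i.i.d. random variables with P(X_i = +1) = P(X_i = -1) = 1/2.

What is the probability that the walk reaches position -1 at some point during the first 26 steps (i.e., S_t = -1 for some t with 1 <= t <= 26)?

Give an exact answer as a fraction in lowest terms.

Answer: 7088533/8388608

Derivation:
Count via complement. Let g(t,s) = #length-t paths at position s with S_1..S_t all ≠ -1.
g(t,s) = g(t-1,s-1) + g(t-1,s+1) for s ≠ -1; g(t,-1) = 0.
t=0: g(0,0)=1
t=1: g(1,1)=1
t=2: g(2,0)=1 g(2,2)=1
t=3: g(3,1)=2 g(3,3)=1
t=4: g(4,0)=2 g(4,2)=3 g(4,4)=1
t=5: g(5,1)=5 g(5,3)=4 g(5,5)=1
t=6: g(6,0)=5 g(6,2)=9 g(6,4)=5 g(6,6)=1
t=7: g(7,1)=14 g(7,3)=14 g(7,5)=6 g(7,7)=1
t=8: g(8,0)=14 g(8,2)=28 g(8,4)=20 g(8,6)=7 g(8,8)=1
t=9: g(9,1)=42 g(9,3)=48 g(9,5)=27 g(9,7)=8 g(9,9)=1
t=10: g(10,0)=42 g(10,2)=90 g(10,4)=75 g(10,6)=35 g(10,8)=9 g(10,10)=1
t=11: g(11,1)=132 g(11,3)=165 g(11,5)=110 g(11,7)=44 g(11,9)=10 g(11,11)=1
t=12: g(12,0)=132 g(12,2)=297 g(12,4)=275 g(12,6)=154 g(12,8)=54 g(12,10)=11 g(12,12)=1
t=13: g(13,1)=429 g(13,3)=572 g(13,5)=429 g(13,7)=208 g(13,9)=65 g(13,11)=12 g(13,13)=1
t=14: g(14,0)=429 g(14,2)=1001 g(14,4)=1001 g(14,6)=637 g(14,8)=273 g(14,10)=77 g(14,12)=13 g(14,14)=1
t=15: g(15,1)=1430 g(15,3)=2002 g(15,5)=1638 g(15,7)=910 g(15,9)=350 g(15,11)=90 g(15,13)=14 g(15,15)=1
t=16: g(16,0)=1430 g(16,2)=3432 g(16,4)=3640 g(16,6)=2548 g(16,8)=1260 g(16,10)=440 g(16,12)=104 g(16,14)=15 g(16,16)=1
t=17: g(17,1)=4862 g(17,3)=7072 g(17,5)=6188 g(17,7)=3808 g(17,9)=1700 g(17,11)=544 g(17,13)=119 g(17,15)=16 g(17,17)=1
t=18: g(18,0)=4862 g(18,2)=11934 g(18,4)=13260 g(18,6)=9996 g(18,8)=5508 g(18,10)=2244 g(18,12)=663 g(18,14)=135 g(18,16)=17 g(18,18)=1
t=19: g(19,1)=16796 g(19,3)=25194 g(19,5)=23256 g(19,7)=15504 g(19,9)=7752 g(19,11)=2907 g(19,13)=798 g(19,15)=152 g(19,17)=18 g(19,19)=1
t=20: g(20,0)=16796 g(20,2)=41990 g(20,4)=48450 g(20,6)=38760 g(20,8)=23256 g(20,10)=10659 g(20,12)=3705 g(20,14)=950 g(20,16)=170 g(20,18)=19 g(20,20)=1
t=21: g(21,1)=58786 g(21,3)=90440 g(21,5)=87210 g(21,7)=62016 g(21,9)=33915 g(21,11)=14364 g(21,13)=4655 g(21,15)=1120 g(21,17)=189 g(21,19)=20 g(21,21)=1
t=22: g(22,0)=58786 g(22,2)=149226 g(22,4)=177650 g(22,6)=149226 g(22,8)=95931 g(22,10)=48279 g(22,12)=19019 g(22,14)=5775 g(22,16)=1309 g(22,18)=209 g(22,20)=21 g(22,22)=1
t=23: g(23,1)=208012 g(23,3)=326876 g(23,5)=326876 g(23,7)=245157 g(23,9)=144210 g(23,11)=67298 g(23,13)=24794 g(23,15)=7084 g(23,17)=1518 g(23,19)=230 g(23,21)=22 g(23,23)=1
t=24: g(24,0)=208012 g(24,2)=534888 g(24,4)=653752 g(24,6)=572033 g(24,8)=389367 g(24,10)=211508 g(24,12)=92092 g(24,14)=31878 g(24,16)=8602 g(24,18)=1748 g(24,20)=252 g(24,22)=23 g(24,24)=1
t=25: g(25,1)=742900 g(25,3)=1188640 g(25,5)=1225785 g(25,7)=961400 g(25,9)=600875 g(25,11)=303600 g(25,13)=123970 g(25,15)=40480 g(25,17)=10350 g(25,19)=2000 g(25,21)=275 g(25,23)=24 g(25,25)=1
t=26: g(26,0)=742900 g(26,2)=1931540 g(26,4)=2414425 g(26,6)=2187185 g(26,8)=1562275 g(26,10)=904475 g(26,12)=427570 g(26,14)=164450 g(26,16)=50830 g(26,18)=12350 g(26,20)=2275 g(26,22)=299 g(26,24)=25 g(26,26)=1
Paths never hitting -1: Σ_s g(26,s) = 10400600
Paths hitting -1: 2^26 - 10400600 = 56708264
P = 56708264/67108864 = 7088533/8388608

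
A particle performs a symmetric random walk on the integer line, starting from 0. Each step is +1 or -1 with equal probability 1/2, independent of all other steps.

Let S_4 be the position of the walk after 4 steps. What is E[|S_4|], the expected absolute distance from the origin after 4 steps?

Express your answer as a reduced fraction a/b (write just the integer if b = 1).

S_4 takes values m ≡ 0 (mod 2) with |m| ≤ 4; P(S_4=m) = C(4,(4+m)/2)/2^4.
Total paths: 2^4 = 16
Distribution: P(S=-4)=1/16, P(S=-2)=4/16, P(S=0)=6/16, P(S=2)=4/16, P(S=4)=1/16
E[|S_4|] = Σ_m |m|·P(S_4=m) = 24/16 = 3/2

Answer: 3/2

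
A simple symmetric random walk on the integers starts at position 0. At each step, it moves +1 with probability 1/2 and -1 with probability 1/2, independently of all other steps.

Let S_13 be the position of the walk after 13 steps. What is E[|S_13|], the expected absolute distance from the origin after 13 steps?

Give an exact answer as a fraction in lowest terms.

Answer: 3003/1024

Derivation:
S_13 takes values m ≡ 1 (mod 2) with |m| ≤ 13; P(S_13=m) = C(13,(13+m)/2)/2^13.
Total paths: 2^13 = 8192
Distribution: P(S=-13)=1/8192, P(S=-11)=13/8192, P(S=-9)=78/8192, P(S=-7)=286/8192, P(S=-5)=715/8192, P(S=-3)=1287/8192, P(S=-1)=1716/8192, P(S=1)=1716/8192, P(S=3)=1287/8192, P(S=5)=715/8192, P(S=7)=286/8192, P(S=9)=78/8192, P(S=11)=13/8192, P(S=13)=1/8192
E[|S_13|] = Σ_m |m|·P(S_13=m) = 24024/8192 = 3003/1024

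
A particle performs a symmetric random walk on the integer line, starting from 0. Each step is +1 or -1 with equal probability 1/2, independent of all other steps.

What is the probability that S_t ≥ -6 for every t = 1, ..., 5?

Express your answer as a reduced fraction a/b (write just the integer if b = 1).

Let f(t,s) = #length-t paths at position s with S_1..S_t all ≥ -6.
f(t,s) = f(t-1,s-1) + f(t-1,s+1) for s ≥ -6; f(t,s) = 0 for s < -6.
t=0: f(0,0)=1
t=1: f(1,-1)=1 f(1,1)=1
t=2: f(2,-2)=1 f(2,0)=2 f(2,2)=1
t=3: f(3,-3)=1 f(3,-1)=3 f(3,1)=3 f(3,3)=1
t=4: f(4,-4)=1 f(4,-2)=4 f(4,0)=6 f(4,2)=4 f(4,4)=1
t=5: f(5,-5)=1 f(5,-3)=5 f(5,-1)=10 f(5,1)=10 f(5,3)=5 f(5,5)=1
Σ_s f(5,s) = 32
P = 32/32 = 1

Answer: 1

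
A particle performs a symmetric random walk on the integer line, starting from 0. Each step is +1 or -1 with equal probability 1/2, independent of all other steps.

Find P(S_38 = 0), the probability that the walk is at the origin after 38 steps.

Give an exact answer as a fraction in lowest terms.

Answer: 4418157975/34359738368

Derivation:
To return to 0 after 38 steps: need exactly 19 steps of +1 and 19 of -1.
Favorable paths: C(38,19) = 35345263800
Total paths: 2^38 = 274877906944
P = 35345263800/274877906944 = 4418157975/34359738368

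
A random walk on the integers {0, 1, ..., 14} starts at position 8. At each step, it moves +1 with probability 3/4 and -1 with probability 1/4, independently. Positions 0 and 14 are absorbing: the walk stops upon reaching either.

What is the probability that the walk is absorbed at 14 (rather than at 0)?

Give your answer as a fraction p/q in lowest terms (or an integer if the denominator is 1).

Answer: 597780/597871

Derivation:
Biased walk: p = 3/4, q = 1/4, r = q/p = 1/3
Gambler's ruin: P(hit 14 before 0 | start at 8) = (1 - r^a)/(1 - r^N)
r^8 = 1/6561; r^14 = 1/4782969
P = (1 - 1/6561) / (1 - 1/4782969) = 6560/6561 / 4782968/4782969 = 597780/597871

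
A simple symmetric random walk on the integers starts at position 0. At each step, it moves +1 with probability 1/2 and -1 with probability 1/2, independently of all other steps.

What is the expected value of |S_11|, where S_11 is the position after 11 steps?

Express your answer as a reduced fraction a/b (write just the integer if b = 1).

S_11 takes values m ≡ 1 (mod 2) with |m| ≤ 11; P(S_11=m) = C(11,(11+m)/2)/2^11.
Total paths: 2^11 = 2048
Distribution: P(S=-11)=1/2048, P(S=-9)=11/2048, P(S=-7)=55/2048, P(S=-5)=165/2048, P(S=-3)=330/2048, P(S=-1)=462/2048, P(S=1)=462/2048, P(S=3)=330/2048, P(S=5)=165/2048, P(S=7)=55/2048, P(S=9)=11/2048, P(S=11)=1/2048
E[|S_11|] = Σ_m |m|·P(S_11=m) = 5544/2048 = 693/256

Answer: 693/256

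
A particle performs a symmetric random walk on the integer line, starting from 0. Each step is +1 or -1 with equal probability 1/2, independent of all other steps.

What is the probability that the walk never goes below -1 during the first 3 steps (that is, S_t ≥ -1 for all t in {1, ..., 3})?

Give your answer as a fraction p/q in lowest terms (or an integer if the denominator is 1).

Let f(t,s) = #length-t paths at position s with S_1..S_t all ≥ -1.
f(t,s) = f(t-1,s-1) + f(t-1,s+1) for s ≥ -1; f(t,s) = 0 for s < -1.
t=0: f(0,0)=1
t=1: f(1,-1)=1 f(1,1)=1
t=2: f(2,0)=2 f(2,2)=1
t=3: f(3,-1)=2 f(3,1)=3 f(3,3)=1
Σ_s f(3,s) = 6
P = 6/8 = 3/4

Answer: 3/4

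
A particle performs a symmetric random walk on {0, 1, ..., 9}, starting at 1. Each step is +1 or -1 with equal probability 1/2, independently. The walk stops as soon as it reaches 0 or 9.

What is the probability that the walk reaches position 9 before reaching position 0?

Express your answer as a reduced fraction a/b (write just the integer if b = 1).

Symmetric walk (p = 1/2): the harmonic-function argument gives P(hit 9 before 0 | start at 1) = a/N.
P = 1/9 = 1/9

Answer: 1/9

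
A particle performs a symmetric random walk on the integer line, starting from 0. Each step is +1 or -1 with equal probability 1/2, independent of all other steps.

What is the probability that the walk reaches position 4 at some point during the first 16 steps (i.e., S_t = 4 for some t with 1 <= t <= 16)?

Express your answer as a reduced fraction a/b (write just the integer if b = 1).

Answer: 10889/32768

Derivation:
Count via complement. Let g(t,s) = #length-t paths at position s with S_1..S_t all ≠ 4.
g(t,s) = g(t-1,s-1) + g(t-1,s+1) for s ≠ 4; g(t,4) = 0.
t=0: g(0,0)=1
t=1: g(1,-1)=1 g(1,1)=1
t=2: g(2,-2)=1 g(2,0)=2 g(2,2)=1
t=3: g(3,-3)=1 g(3,-1)=3 g(3,1)=3 g(3,3)=1
t=4: g(4,-4)=1 g(4,-2)=4 g(4,0)=6 g(4,2)=4
t=5: g(5,-5)=1 g(5,-3)=5 g(5,-1)=10 g(5,1)=10 g(5,3)=4
t=6: g(6,-6)=1 g(6,-4)=6 g(6,-2)=15 g(6,0)=20 g(6,2)=14
t=7: g(7,-7)=1 g(7,-5)=7 g(7,-3)=21 g(7,-1)=35 g(7,1)=34 g(7,3)=14
t=8: g(8,-8)=1 g(8,-6)=8 g(8,-4)=28 g(8,-2)=56 g(8,0)=69 g(8,2)=48
t=9: g(9,-9)=1 g(9,-7)=9 g(9,-5)=36 g(9,-3)=84 g(9,-1)=125 g(9,1)=117 g(9,3)=48
t=10: g(10,-10)=1 g(10,-8)=10 g(10,-6)=45 g(10,-4)=120 g(10,-2)=209 g(10,0)=242 g(10,2)=165
t=11: g(11,-11)=1 g(11,-9)=11 g(11,-7)=55 g(11,-5)=165 g(11,-3)=329 g(11,-1)=451 g(11,1)=407 g(11,3)=165
t=12: g(12,-12)=1 g(12,-10)=12 g(12,-8)=66 g(12,-6)=220 g(12,-4)=494 g(12,-2)=780 g(12,0)=858 g(12,2)=572
t=13: g(13,-13)=1 g(13,-11)=13 g(13,-9)=78 g(13,-7)=286 g(13,-5)=714 g(13,-3)=1274 g(13,-1)=1638 g(13,1)=1430 g(13,3)=572
t=14: g(14,-14)=1 g(14,-12)=14 g(14,-10)=91 g(14,-8)=364 g(14,-6)=1000 g(14,-4)=1988 g(14,-2)=2912 g(14,0)=3068 g(14,2)=2002
t=15: g(15,-15)=1 g(15,-13)=15 g(15,-11)=105 g(15,-9)=455 g(15,-7)=1364 g(15,-5)=2988 g(15,-3)=4900 g(15,-1)=5980 g(15,1)=5070 g(15,3)=2002
t=16: g(16,-16)=1 g(16,-14)=16 g(16,-12)=120 g(16,-10)=560 g(16,-8)=1819 g(16,-6)=4352 g(16,-4)=7888 g(16,-2)=10880 g(16,0)=11050 g(16,2)=7072
Paths never hitting 4: Σ_s g(16,s) = 43758
Paths hitting 4: 2^16 - 43758 = 21778
P = 21778/65536 = 10889/32768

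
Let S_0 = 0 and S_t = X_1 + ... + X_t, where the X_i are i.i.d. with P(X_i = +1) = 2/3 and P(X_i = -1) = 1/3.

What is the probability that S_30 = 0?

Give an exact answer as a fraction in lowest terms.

Answer: 564765655040/22876792454961

Derivation:
To be at 0 after 30 steps: need exactly 15 steps of +1 and 15 of -1.
Number of such sequences: C(30,15) = 155117520
Each has probability (2/3)^15 · (1/3)^15 = 32768/205891132094649
P = 155117520 · 32768/205891132094649 = 564765655040/22876792454961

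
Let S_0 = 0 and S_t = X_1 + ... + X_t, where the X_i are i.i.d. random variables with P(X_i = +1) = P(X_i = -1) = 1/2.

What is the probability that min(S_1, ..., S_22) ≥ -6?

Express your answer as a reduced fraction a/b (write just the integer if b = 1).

Answer: 227069/262144

Derivation:
Let f(t,s) = #length-t paths at position s with S_1..S_t all ≥ -6.
f(t,s) = f(t-1,s-1) + f(t-1,s+1) for s ≥ -6; f(t,s) = 0 for s < -6.
t=0: f(0,0)=1
t=1: f(1,-1)=1 f(1,1)=1
t=2: f(2,-2)=1 f(2,0)=2 f(2,2)=1
t=3: f(3,-3)=1 f(3,-1)=3 f(3,1)=3 f(3,3)=1
t=4: f(4,-4)=1 f(4,-2)=4 f(4,0)=6 f(4,2)=4 f(4,4)=1
t=5: f(5,-5)=1 f(5,-3)=5 f(5,-1)=10 f(5,1)=10 f(5,3)=5 f(5,5)=1
t=6: f(6,-6)=1 f(6,-4)=6 f(6,-2)=15 f(6,0)=20 f(6,2)=15 f(6,4)=6 f(6,6)=1
t=7: f(7,-5)=7 f(7,-3)=21 f(7,-1)=35 f(7,1)=35 f(7,3)=21 f(7,5)=7 f(7,7)=1
t=8: f(8,-6)=7 f(8,-4)=28 f(8,-2)=56 f(8,0)=70 f(8,2)=56 f(8,4)=28 f(8,6)=8 f(8,8)=1
t=9: f(9,-5)=35 f(9,-3)=84 f(9,-1)=126 f(9,1)=126 f(9,3)=84 f(9,5)=36 f(9,7)=9 f(9,9)=1
t=10: f(10,-6)=35 f(10,-4)=119 f(10,-2)=210 f(10,0)=252 f(10,2)=210 f(10,4)=120 f(10,6)=45 f(10,8)=10 f(10,10)=1
t=11: f(11,-5)=154 f(11,-3)=329 f(11,-1)=462 f(11,1)=462 f(11,3)=330 f(11,5)=165 f(11,7)=55 f(11,9)=11 f(11,11)=1
t=12: f(12,-6)=154 f(12,-4)=483 f(12,-2)=791 f(12,0)=924 f(12,2)=792 f(12,4)=495 f(12,6)=220 f(12,8)=66 f(12,10)=12 f(12,12)=1
t=13: f(13,-5)=637 f(13,-3)=1274 f(13,-1)=1715 f(13,1)=1716 f(13,3)=1287 f(13,5)=715 f(13,7)=286 f(13,9)=78 f(13,11)=13 f(13,13)=1
t=14: f(14,-6)=637 f(14,-4)=1911 f(14,-2)=2989 f(14,0)=3431 f(14,2)=3003 f(14,4)=2002 f(14,6)=1001 f(14,8)=364 f(14,10)=91 f(14,12)=14 f(14,14)=1
t=15: f(15,-5)=2548 f(15,-3)=4900 f(15,-1)=6420 f(15,1)=6434 f(15,3)=5005 f(15,5)=3003 f(15,7)=1365 f(15,9)=455 f(15,11)=105 f(15,13)=15 f(15,15)=1
t=16: f(16,-6)=2548 f(16,-4)=7448 f(16,-2)=11320 f(16,0)=12854 f(16,2)=11439 f(16,4)=8008 f(16,6)=4368 f(16,8)=1820 f(16,10)=560 f(16,12)=120 f(16,14)=16 f(16,16)=1
t=17: f(17,-5)=9996 f(17,-3)=18768 f(17,-1)=24174 f(17,1)=24293 f(17,3)=19447 f(17,5)=12376 f(17,7)=6188 f(17,9)=2380 f(17,11)=680 f(17,13)=136 f(17,15)=17 f(17,17)=1
t=18: f(18,-6)=9996 f(18,-4)=28764 f(18,-2)=42942 f(18,0)=48467 f(18,2)=43740 f(18,4)=31823 f(18,6)=18564 f(18,8)=8568 f(18,10)=3060 f(18,12)=816 f(18,14)=153 f(18,16)=18 f(18,18)=1
t=19: f(19,-5)=38760 f(19,-3)=71706 f(19,-1)=91409 f(19,1)=92207 f(19,3)=75563 f(19,5)=50387 f(19,7)=27132 f(19,9)=11628 f(19,11)=3876 f(19,13)=969 f(19,15)=171 f(19,17)=19 f(19,19)=1
t=20: f(20,-6)=38760 f(20,-4)=110466 f(20,-2)=163115 f(20,0)=183616 f(20,2)=167770 f(20,4)=125950 f(20,6)=77519 f(20,8)=38760 f(20,10)=15504 f(20,12)=4845 f(20,14)=1140 f(20,16)=190 f(20,18)=20 f(20,20)=1
t=21: f(21,-5)=149226 f(21,-3)=273581 f(21,-1)=346731 f(21,1)=351386 f(21,3)=293720 f(21,5)=203469 f(21,7)=116279 f(21,9)=54264 f(21,11)=20349 f(21,13)=5985 f(21,15)=1330 f(21,17)=210 f(21,19)=21 f(21,21)=1
t=22: f(22,-6)=149226 f(22,-4)=422807 f(22,-2)=620312 f(22,0)=698117 f(22,2)=645106 f(22,4)=497189 f(22,6)=319748 f(22,8)=170543 f(22,10)=74613 f(22,12)=26334 f(22,14)=7315 f(22,16)=1540 f(22,18)=231 f(22,20)=22 f(22,22)=1
Σ_s f(22,s) = 3633104
P = 3633104/4194304 = 227069/262144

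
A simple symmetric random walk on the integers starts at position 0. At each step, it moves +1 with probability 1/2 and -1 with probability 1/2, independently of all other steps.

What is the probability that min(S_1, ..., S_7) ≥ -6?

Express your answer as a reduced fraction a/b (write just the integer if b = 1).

Answer: 127/128

Derivation:
Let f(t,s) = #length-t paths at position s with S_1..S_t all ≥ -6.
f(t,s) = f(t-1,s-1) + f(t-1,s+1) for s ≥ -6; f(t,s) = 0 for s < -6.
t=0: f(0,0)=1
t=1: f(1,-1)=1 f(1,1)=1
t=2: f(2,-2)=1 f(2,0)=2 f(2,2)=1
t=3: f(3,-3)=1 f(3,-1)=3 f(3,1)=3 f(3,3)=1
t=4: f(4,-4)=1 f(4,-2)=4 f(4,0)=6 f(4,2)=4 f(4,4)=1
t=5: f(5,-5)=1 f(5,-3)=5 f(5,-1)=10 f(5,1)=10 f(5,3)=5 f(5,5)=1
t=6: f(6,-6)=1 f(6,-4)=6 f(6,-2)=15 f(6,0)=20 f(6,2)=15 f(6,4)=6 f(6,6)=1
t=7: f(7,-5)=7 f(7,-3)=21 f(7,-1)=35 f(7,1)=35 f(7,3)=21 f(7,5)=7 f(7,7)=1
Σ_s f(7,s) = 127
P = 127/128 = 127/128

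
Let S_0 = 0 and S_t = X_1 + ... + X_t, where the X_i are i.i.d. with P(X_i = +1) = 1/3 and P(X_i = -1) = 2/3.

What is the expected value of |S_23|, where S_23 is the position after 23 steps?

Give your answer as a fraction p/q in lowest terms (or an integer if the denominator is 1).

Answer: 247004221931/31381059609

Derivation:
S_23 takes values m ≡ 1 (mod 2) with |m| ≤ 23; P(S_23=m) = C(23,(23+m)/2) · (1/3)^((23+m)/2) · (2/3)^((23-m)/2).
Distribution: P(S=-23)=8388608/94143178827, P(S=-21)=96468992/94143178827, P(S=-19)=530579456/94143178827, P(S=-17)=1857028096/94143178827, P(S=-15)=4642570240/94143178827, P(S=-13)=8820883456/94143178827, P(S=-11)=4410441728/31381059609, P(S=-9)=5355536384/31381059609, P(S=-7)=5355536384/31381059609, P(S=-5)=13388840960/94143178827, P(S=-3)=9372188672/94143178827, P(S=-1)=5538111488/94143178827, P(S=1)=2769055744/94143178827, P(S=3)=1171523584/94143178827, P(S=5)=418401280/94143178827, P(S=7)=41840128/31381059609, P(S=9)=10460032/31381059609, P(S=11)=2153536/31381059609, P(S=13)=1076768/94143178827, P(S=15)=141680/94143178827, P(S=17)=14168/94143178827, P(S=19)=1012/94143178827, P(S=21)=46/94143178827, P(S=23)=1/94143178827
E[|S_23|] = Σ_m |m|·P(S_23=m) = 247004221931/31381059609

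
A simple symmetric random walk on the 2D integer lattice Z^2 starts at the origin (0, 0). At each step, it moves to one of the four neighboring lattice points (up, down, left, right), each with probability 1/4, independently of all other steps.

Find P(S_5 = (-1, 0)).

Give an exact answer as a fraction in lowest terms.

Let h be the number of horizontal steps (so 5-h are vertical). To end at (-1,0) need (h-1)/2 right-steps and ((5-h)+0)/2 up-steps.
Sum over h with 1 ≤ h ≤ 5, h ≡ 1 (mod 2), 5-h ≡ 0 (mod 2):
h=1: C(5,1)·C(1,0)·C(4,2) = 5·1·6 = 30
h=3: C(5,3)·C(3,1)·C(2,1) = 10·3·2 = 60
h=5: C(5,5)·C(5,2)·C(0,0) = 1·10·1 = 10
Total favorable: 100
Total paths: 4^5 = 1024
P = 100/1024 = 25/256

Answer: 25/256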